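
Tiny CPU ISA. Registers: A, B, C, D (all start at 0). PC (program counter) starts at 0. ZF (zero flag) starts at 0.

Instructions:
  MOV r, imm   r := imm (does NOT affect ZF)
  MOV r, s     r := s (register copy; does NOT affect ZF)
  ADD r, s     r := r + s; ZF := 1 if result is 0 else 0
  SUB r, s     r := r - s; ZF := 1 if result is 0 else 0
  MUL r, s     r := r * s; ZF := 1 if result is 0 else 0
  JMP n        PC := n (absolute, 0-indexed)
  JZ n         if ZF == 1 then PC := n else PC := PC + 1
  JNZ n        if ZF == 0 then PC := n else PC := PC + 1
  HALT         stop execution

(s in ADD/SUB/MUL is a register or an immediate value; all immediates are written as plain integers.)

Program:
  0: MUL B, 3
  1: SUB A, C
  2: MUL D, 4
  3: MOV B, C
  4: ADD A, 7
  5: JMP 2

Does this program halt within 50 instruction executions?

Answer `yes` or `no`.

Step 1: PC=0 exec 'MUL B, 3'. After: A=0 B=0 C=0 D=0 ZF=1 PC=1
Step 2: PC=1 exec 'SUB A, C'. After: A=0 B=0 C=0 D=0 ZF=1 PC=2
Step 3: PC=2 exec 'MUL D, 4'. After: A=0 B=0 C=0 D=0 ZF=1 PC=3
Step 4: PC=3 exec 'MOV B, C'. After: A=0 B=0 C=0 D=0 ZF=1 PC=4
Step 5: PC=4 exec 'ADD A, 7'. After: A=7 B=0 C=0 D=0 ZF=0 PC=5
Step 6: PC=5 exec 'JMP 2'. After: A=7 B=0 C=0 D=0 ZF=0 PC=2
Step 7: PC=2 exec 'MUL D, 4'. After: A=7 B=0 C=0 D=0 ZF=1 PC=3
Step 8: PC=3 exec 'MOV B, C'. After: A=7 B=0 C=0 D=0 ZF=1 PC=4
Step 9: PC=4 exec 'ADD A, 7'. After: A=14 B=0 C=0 D=0 ZF=0 PC=5
Step 10: PC=5 exec 'JMP 2'. After: A=14 B=0 C=0 D=0 ZF=0 PC=2
Step 11: PC=2 exec 'MUL D, 4'. After: A=14 B=0 C=0 D=0 ZF=1 PC=3
Step 12: PC=3 exec 'MOV B, C'. After: A=14 B=0 C=0 D=0 ZF=1 PC=4
Step 13: PC=4 exec 'ADD A, 7'. After: A=21 B=0 C=0 D=0 ZF=0 PC=5
Step 14: PC=5 exec 'JMP 2'. After: A=21 B=0 C=0 D=0 ZF=0 PC=2
Step 15: PC=2 exec 'MUL D, 4'. After: A=21 B=0 C=0 D=0 ZF=1 PC=3
After 50 steps: not halted. PC revisits the same instructions with no path to HALT; will never halt.

Answer: no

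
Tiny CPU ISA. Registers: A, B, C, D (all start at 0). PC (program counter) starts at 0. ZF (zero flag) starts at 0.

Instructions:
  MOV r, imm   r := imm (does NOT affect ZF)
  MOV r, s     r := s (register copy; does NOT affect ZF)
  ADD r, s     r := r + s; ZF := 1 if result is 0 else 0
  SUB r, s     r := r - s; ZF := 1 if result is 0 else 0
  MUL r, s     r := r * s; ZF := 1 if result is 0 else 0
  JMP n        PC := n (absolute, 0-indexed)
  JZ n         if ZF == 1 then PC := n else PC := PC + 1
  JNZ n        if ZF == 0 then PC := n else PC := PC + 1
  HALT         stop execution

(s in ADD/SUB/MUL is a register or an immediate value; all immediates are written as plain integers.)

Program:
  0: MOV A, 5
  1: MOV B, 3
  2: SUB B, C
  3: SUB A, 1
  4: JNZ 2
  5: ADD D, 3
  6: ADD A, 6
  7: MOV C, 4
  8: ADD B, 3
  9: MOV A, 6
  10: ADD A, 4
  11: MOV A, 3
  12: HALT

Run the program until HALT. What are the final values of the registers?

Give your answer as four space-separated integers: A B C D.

Answer: 3 6 4 3

Derivation:
Step 1: PC=0 exec 'MOV A, 5'. After: A=5 B=0 C=0 D=0 ZF=0 PC=1
Step 2: PC=1 exec 'MOV B, 3'. After: A=5 B=3 C=0 D=0 ZF=0 PC=2
Step 3: PC=2 exec 'SUB B, C'. After: A=5 B=3 C=0 D=0 ZF=0 PC=3
Step 4: PC=3 exec 'SUB A, 1'. After: A=4 B=3 C=0 D=0 ZF=0 PC=4
Step 5: PC=4 exec 'JNZ 2'. After: A=4 B=3 C=0 D=0 ZF=0 PC=2
Step 6: PC=2 exec 'SUB B, C'. After: A=4 B=3 C=0 D=0 ZF=0 PC=3
Step 7: PC=3 exec 'SUB A, 1'. After: A=3 B=3 C=0 D=0 ZF=0 PC=4
Step 8: PC=4 exec 'JNZ 2'. After: A=3 B=3 C=0 D=0 ZF=0 PC=2
Step 9: PC=2 exec 'SUB B, C'. After: A=3 B=3 C=0 D=0 ZF=0 PC=3
Step 10: PC=3 exec 'SUB A, 1'. After: A=2 B=3 C=0 D=0 ZF=0 PC=4
Step 11: PC=4 exec 'JNZ 2'. After: A=2 B=3 C=0 D=0 ZF=0 PC=2
Step 12: PC=2 exec 'SUB B, C'. After: A=2 B=3 C=0 D=0 ZF=0 PC=3
Step 13: PC=3 exec 'SUB A, 1'. After: A=1 B=3 C=0 D=0 ZF=0 PC=4
Step 14: PC=4 exec 'JNZ 2'. After: A=1 B=3 C=0 D=0 ZF=0 PC=2
Step 15: PC=2 exec 'SUB B, C'. After: A=1 B=3 C=0 D=0 ZF=0 PC=3
Step 16: PC=3 exec 'SUB A, 1'. After: A=0 B=3 C=0 D=0 ZF=1 PC=4
Step 17: PC=4 exec 'JNZ 2'. After: A=0 B=3 C=0 D=0 ZF=1 PC=5
Step 18: PC=5 exec 'ADD D, 3'. After: A=0 B=3 C=0 D=3 ZF=0 PC=6
Step 19: PC=6 exec 'ADD A, 6'. After: A=6 B=3 C=0 D=3 ZF=0 PC=7
Step 20: PC=7 exec 'MOV C, 4'. After: A=6 B=3 C=4 D=3 ZF=0 PC=8
Step 21: PC=8 exec 'ADD B, 3'. After: A=6 B=6 C=4 D=3 ZF=0 PC=9
Step 22: PC=9 exec 'MOV A, 6'. After: A=6 B=6 C=4 D=3 ZF=0 PC=10
Step 23: PC=10 exec 'ADD A, 4'. After: A=10 B=6 C=4 D=3 ZF=0 PC=11
Step 24: PC=11 exec 'MOV A, 3'. After: A=3 B=6 C=4 D=3 ZF=0 PC=12
Step 25: PC=12 exec 'HALT'. After: A=3 B=6 C=4 D=3 ZF=0 PC=12 HALTED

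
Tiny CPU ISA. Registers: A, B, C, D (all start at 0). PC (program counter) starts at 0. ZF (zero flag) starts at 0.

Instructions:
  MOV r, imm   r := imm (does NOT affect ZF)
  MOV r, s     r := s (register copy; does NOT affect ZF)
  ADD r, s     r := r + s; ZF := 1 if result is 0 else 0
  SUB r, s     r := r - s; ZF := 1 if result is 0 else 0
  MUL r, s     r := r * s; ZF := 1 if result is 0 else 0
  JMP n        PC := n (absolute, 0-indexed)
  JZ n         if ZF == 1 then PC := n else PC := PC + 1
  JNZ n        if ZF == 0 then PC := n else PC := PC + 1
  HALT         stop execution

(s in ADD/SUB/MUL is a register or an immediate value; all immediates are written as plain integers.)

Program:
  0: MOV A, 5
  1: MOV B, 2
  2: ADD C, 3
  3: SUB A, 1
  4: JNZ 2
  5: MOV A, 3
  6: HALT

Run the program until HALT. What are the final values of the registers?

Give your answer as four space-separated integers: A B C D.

Step 1: PC=0 exec 'MOV A, 5'. After: A=5 B=0 C=0 D=0 ZF=0 PC=1
Step 2: PC=1 exec 'MOV B, 2'. After: A=5 B=2 C=0 D=0 ZF=0 PC=2
Step 3: PC=2 exec 'ADD C, 3'. After: A=5 B=2 C=3 D=0 ZF=0 PC=3
Step 4: PC=3 exec 'SUB A, 1'. After: A=4 B=2 C=3 D=0 ZF=0 PC=4
Step 5: PC=4 exec 'JNZ 2'. After: A=4 B=2 C=3 D=0 ZF=0 PC=2
Step 6: PC=2 exec 'ADD C, 3'. After: A=4 B=2 C=6 D=0 ZF=0 PC=3
Step 7: PC=3 exec 'SUB A, 1'. After: A=3 B=2 C=6 D=0 ZF=0 PC=4
Step 8: PC=4 exec 'JNZ 2'. After: A=3 B=2 C=6 D=0 ZF=0 PC=2
Step 9: PC=2 exec 'ADD C, 3'. After: A=3 B=2 C=9 D=0 ZF=0 PC=3
Step 10: PC=3 exec 'SUB A, 1'. After: A=2 B=2 C=9 D=0 ZF=0 PC=4
Step 11: PC=4 exec 'JNZ 2'. After: A=2 B=2 C=9 D=0 ZF=0 PC=2
Step 12: PC=2 exec 'ADD C, 3'. After: A=2 B=2 C=12 D=0 ZF=0 PC=3
Step 13: PC=3 exec 'SUB A, 1'. After: A=1 B=2 C=12 D=0 ZF=0 PC=4
Step 14: PC=4 exec 'JNZ 2'. After: A=1 B=2 C=12 D=0 ZF=0 PC=2
Step 15: PC=2 exec 'ADD C, 3'. After: A=1 B=2 C=15 D=0 ZF=0 PC=3
Step 16: PC=3 exec 'SUB A, 1'. After: A=0 B=2 C=15 D=0 ZF=1 PC=4
Step 17: PC=4 exec 'JNZ 2'. After: A=0 B=2 C=15 D=0 ZF=1 PC=5
Step 18: PC=5 exec 'MOV A, 3'. After: A=3 B=2 C=15 D=0 ZF=1 PC=6
Step 19: PC=6 exec 'HALT'. After: A=3 B=2 C=15 D=0 ZF=1 PC=6 HALTED

Answer: 3 2 15 0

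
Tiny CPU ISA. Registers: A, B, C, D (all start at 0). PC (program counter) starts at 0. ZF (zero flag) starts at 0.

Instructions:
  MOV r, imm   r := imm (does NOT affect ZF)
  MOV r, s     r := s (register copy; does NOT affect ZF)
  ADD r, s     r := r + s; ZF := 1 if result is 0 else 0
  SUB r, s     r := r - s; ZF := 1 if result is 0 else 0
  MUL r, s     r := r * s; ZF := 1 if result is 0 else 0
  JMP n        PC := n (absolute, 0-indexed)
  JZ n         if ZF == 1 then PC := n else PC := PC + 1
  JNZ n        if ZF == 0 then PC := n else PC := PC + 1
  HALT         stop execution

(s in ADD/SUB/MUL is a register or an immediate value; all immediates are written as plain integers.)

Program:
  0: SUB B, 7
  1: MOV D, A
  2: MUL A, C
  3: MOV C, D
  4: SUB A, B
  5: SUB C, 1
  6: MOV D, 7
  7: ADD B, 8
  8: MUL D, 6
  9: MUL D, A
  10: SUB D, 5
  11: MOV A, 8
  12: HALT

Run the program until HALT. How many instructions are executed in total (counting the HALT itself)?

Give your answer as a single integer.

Answer: 13

Derivation:
Step 1: PC=0 exec 'SUB B, 7'. After: A=0 B=-7 C=0 D=0 ZF=0 PC=1
Step 2: PC=1 exec 'MOV D, A'. After: A=0 B=-7 C=0 D=0 ZF=0 PC=2
Step 3: PC=2 exec 'MUL A, C'. After: A=0 B=-7 C=0 D=0 ZF=1 PC=3
Step 4: PC=3 exec 'MOV C, D'. After: A=0 B=-7 C=0 D=0 ZF=1 PC=4
Step 5: PC=4 exec 'SUB A, B'. After: A=7 B=-7 C=0 D=0 ZF=0 PC=5
Step 6: PC=5 exec 'SUB C, 1'. After: A=7 B=-7 C=-1 D=0 ZF=0 PC=6
Step 7: PC=6 exec 'MOV D, 7'. After: A=7 B=-7 C=-1 D=7 ZF=0 PC=7
Step 8: PC=7 exec 'ADD B, 8'. After: A=7 B=1 C=-1 D=7 ZF=0 PC=8
Step 9: PC=8 exec 'MUL D, 6'. After: A=7 B=1 C=-1 D=42 ZF=0 PC=9
Step 10: PC=9 exec 'MUL D, A'. After: A=7 B=1 C=-1 D=294 ZF=0 PC=10
Step 11: PC=10 exec 'SUB D, 5'. After: A=7 B=1 C=-1 D=289 ZF=0 PC=11
Step 12: PC=11 exec 'MOV A, 8'. After: A=8 B=1 C=-1 D=289 ZF=0 PC=12
Step 13: PC=12 exec 'HALT'. After: A=8 B=1 C=-1 D=289 ZF=0 PC=12 HALTED
Total instructions executed: 13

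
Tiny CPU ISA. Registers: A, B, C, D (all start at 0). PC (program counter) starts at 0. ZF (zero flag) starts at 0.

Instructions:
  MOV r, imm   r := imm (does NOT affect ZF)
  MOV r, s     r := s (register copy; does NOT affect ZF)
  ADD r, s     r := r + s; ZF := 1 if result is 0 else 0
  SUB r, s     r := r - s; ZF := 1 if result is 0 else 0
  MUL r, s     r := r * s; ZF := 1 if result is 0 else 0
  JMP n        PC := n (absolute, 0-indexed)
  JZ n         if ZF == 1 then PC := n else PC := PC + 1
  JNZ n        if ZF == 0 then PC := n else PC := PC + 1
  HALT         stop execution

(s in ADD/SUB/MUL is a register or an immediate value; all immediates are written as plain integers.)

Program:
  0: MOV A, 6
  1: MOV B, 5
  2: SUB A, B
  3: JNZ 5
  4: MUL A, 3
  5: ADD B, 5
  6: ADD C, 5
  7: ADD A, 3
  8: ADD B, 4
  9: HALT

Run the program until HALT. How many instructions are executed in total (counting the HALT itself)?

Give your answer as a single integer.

Answer: 9

Derivation:
Step 1: PC=0 exec 'MOV A, 6'. After: A=6 B=0 C=0 D=0 ZF=0 PC=1
Step 2: PC=1 exec 'MOV B, 5'. After: A=6 B=5 C=0 D=0 ZF=0 PC=2
Step 3: PC=2 exec 'SUB A, B'. After: A=1 B=5 C=0 D=0 ZF=0 PC=3
Step 4: PC=3 exec 'JNZ 5'. After: A=1 B=5 C=0 D=0 ZF=0 PC=5
Step 5: PC=5 exec 'ADD B, 5'. After: A=1 B=10 C=0 D=0 ZF=0 PC=6
Step 6: PC=6 exec 'ADD C, 5'. After: A=1 B=10 C=5 D=0 ZF=0 PC=7
Step 7: PC=7 exec 'ADD A, 3'. After: A=4 B=10 C=5 D=0 ZF=0 PC=8
Step 8: PC=8 exec 'ADD B, 4'. After: A=4 B=14 C=5 D=0 ZF=0 PC=9
Step 9: PC=9 exec 'HALT'. After: A=4 B=14 C=5 D=0 ZF=0 PC=9 HALTED
Total instructions executed: 9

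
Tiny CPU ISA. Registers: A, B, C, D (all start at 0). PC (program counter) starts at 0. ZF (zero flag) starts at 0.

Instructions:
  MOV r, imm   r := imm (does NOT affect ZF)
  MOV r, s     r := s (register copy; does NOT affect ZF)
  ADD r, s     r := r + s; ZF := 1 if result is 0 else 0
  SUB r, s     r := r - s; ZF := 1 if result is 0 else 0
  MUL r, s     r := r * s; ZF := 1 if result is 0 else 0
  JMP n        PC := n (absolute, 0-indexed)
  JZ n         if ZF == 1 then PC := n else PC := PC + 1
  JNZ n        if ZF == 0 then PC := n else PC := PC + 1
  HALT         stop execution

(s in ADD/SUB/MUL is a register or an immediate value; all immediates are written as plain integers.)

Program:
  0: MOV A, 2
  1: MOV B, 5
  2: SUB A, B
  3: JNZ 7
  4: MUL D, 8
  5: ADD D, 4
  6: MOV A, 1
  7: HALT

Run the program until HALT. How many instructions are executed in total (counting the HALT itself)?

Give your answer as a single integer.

Answer: 5

Derivation:
Step 1: PC=0 exec 'MOV A, 2'. After: A=2 B=0 C=0 D=0 ZF=0 PC=1
Step 2: PC=1 exec 'MOV B, 5'. After: A=2 B=5 C=0 D=0 ZF=0 PC=2
Step 3: PC=2 exec 'SUB A, B'. After: A=-3 B=5 C=0 D=0 ZF=0 PC=3
Step 4: PC=3 exec 'JNZ 7'. After: A=-3 B=5 C=0 D=0 ZF=0 PC=7
Step 5: PC=7 exec 'HALT'. After: A=-3 B=5 C=0 D=0 ZF=0 PC=7 HALTED
Total instructions executed: 5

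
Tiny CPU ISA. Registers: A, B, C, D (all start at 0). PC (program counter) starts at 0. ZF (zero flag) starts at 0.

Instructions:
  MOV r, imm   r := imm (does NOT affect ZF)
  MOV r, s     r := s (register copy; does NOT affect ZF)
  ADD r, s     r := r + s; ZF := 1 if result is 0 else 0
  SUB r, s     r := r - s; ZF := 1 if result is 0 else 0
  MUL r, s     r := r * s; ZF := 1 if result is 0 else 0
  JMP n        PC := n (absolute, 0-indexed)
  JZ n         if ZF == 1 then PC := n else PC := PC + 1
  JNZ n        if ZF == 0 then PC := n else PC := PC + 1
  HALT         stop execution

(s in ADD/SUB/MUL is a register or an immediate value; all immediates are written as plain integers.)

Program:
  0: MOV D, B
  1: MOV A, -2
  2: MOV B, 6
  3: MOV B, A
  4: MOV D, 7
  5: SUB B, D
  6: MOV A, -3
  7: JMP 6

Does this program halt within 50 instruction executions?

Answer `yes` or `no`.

Answer: no

Derivation:
Step 1: PC=0 exec 'MOV D, B'. After: A=0 B=0 C=0 D=0 ZF=0 PC=1
Step 2: PC=1 exec 'MOV A, -2'. After: A=-2 B=0 C=0 D=0 ZF=0 PC=2
Step 3: PC=2 exec 'MOV B, 6'. After: A=-2 B=6 C=0 D=0 ZF=0 PC=3
Step 4: PC=3 exec 'MOV B, A'. After: A=-2 B=-2 C=0 D=0 ZF=0 PC=4
Step 5: PC=4 exec 'MOV D, 7'. After: A=-2 B=-2 C=0 D=7 ZF=0 PC=5
Step 6: PC=5 exec 'SUB B, D'. After: A=-2 B=-9 C=0 D=7 ZF=0 PC=6
Step 7: PC=6 exec 'MOV A, -3'. After: A=-3 B=-9 C=0 D=7 ZF=0 PC=7
Step 8: PC=7 exec 'JMP 6'. After: A=-3 B=-9 C=0 D=7 ZF=0 PC=6
Step 9: PC=6 exec 'MOV A, -3'. After: A=-3 B=-9 C=0 D=7 ZF=0 PC=7
State after step 9 equals state after step 7: the program is in a cycle of length 2 and will never halt.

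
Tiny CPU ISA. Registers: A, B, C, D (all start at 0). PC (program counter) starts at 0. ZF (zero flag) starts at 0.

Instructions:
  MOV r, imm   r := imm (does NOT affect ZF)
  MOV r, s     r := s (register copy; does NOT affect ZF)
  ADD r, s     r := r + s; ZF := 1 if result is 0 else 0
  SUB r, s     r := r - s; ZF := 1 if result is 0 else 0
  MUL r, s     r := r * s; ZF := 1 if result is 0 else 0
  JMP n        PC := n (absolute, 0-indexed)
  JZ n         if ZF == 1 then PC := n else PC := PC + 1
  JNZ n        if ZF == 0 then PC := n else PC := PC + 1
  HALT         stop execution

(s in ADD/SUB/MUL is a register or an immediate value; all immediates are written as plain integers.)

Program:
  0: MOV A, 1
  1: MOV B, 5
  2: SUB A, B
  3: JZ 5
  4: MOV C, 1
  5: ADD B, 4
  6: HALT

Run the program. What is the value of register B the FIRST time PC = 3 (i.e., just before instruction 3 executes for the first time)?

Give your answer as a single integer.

Step 1: PC=0 exec 'MOV A, 1'. After: A=1 B=0 C=0 D=0 ZF=0 PC=1
Step 2: PC=1 exec 'MOV B, 5'. After: A=1 B=5 C=0 D=0 ZF=0 PC=2
Step 3: PC=2 exec 'SUB A, B'. After: A=-4 B=5 C=0 D=0 ZF=0 PC=3
First time PC=3: B=5

5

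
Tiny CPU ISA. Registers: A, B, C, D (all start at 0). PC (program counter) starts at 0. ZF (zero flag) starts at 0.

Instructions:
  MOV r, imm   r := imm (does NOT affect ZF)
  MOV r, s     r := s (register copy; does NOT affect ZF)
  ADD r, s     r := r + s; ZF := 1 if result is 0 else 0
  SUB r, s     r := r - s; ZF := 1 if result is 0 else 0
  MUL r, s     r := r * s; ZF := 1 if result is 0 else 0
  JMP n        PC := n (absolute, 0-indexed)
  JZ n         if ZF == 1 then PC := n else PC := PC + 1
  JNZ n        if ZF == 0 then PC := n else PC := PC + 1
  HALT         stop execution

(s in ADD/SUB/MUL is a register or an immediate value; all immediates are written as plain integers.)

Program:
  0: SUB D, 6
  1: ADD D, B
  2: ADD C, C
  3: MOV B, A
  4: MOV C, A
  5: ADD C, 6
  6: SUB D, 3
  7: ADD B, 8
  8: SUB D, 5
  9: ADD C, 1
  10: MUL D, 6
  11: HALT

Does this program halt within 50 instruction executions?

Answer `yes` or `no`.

Step 1: PC=0 exec 'SUB D, 6'. After: A=0 B=0 C=0 D=-6 ZF=0 PC=1
Step 2: PC=1 exec 'ADD D, B'. After: A=0 B=0 C=0 D=-6 ZF=0 PC=2
Step 3: PC=2 exec 'ADD C, C'. After: A=0 B=0 C=0 D=-6 ZF=1 PC=3
Step 4: PC=3 exec 'MOV B, A'. After: A=0 B=0 C=0 D=-6 ZF=1 PC=4
Step 5: PC=4 exec 'MOV C, A'. After: A=0 B=0 C=0 D=-6 ZF=1 PC=5
Step 6: PC=5 exec 'ADD C, 6'. After: A=0 B=0 C=6 D=-6 ZF=0 PC=6
Step 7: PC=6 exec 'SUB D, 3'. After: A=0 B=0 C=6 D=-9 ZF=0 PC=7
Step 8: PC=7 exec 'ADD B, 8'. After: A=0 B=8 C=6 D=-9 ZF=0 PC=8
Step 9: PC=8 exec 'SUB D, 5'. After: A=0 B=8 C=6 D=-14 ZF=0 PC=9
Step 10: PC=9 exec 'ADD C, 1'. After: A=0 B=8 C=7 D=-14 ZF=0 PC=10
Step 11: PC=10 exec 'MUL D, 6'. After: A=0 B=8 C=7 D=-84 ZF=0 PC=11
Step 12: PC=11 exec 'HALT'. After: A=0 B=8 C=7 D=-84 ZF=0 PC=11 HALTED

Answer: yes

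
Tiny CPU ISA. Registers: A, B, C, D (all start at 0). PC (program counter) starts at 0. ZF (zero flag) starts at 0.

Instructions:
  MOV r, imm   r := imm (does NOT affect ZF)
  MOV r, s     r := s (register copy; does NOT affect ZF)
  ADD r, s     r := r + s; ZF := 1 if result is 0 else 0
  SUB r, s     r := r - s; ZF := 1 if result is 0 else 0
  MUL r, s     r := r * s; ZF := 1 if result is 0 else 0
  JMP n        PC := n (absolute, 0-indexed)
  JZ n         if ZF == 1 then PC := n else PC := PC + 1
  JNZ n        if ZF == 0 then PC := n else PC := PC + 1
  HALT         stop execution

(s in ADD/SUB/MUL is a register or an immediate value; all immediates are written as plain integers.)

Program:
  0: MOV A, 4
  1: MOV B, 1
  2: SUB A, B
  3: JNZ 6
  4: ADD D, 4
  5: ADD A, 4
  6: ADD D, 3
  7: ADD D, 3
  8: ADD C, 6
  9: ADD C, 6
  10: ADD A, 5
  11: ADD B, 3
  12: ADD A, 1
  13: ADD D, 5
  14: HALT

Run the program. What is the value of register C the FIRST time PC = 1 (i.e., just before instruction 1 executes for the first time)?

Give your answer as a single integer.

Step 1: PC=0 exec 'MOV A, 4'. After: A=4 B=0 C=0 D=0 ZF=0 PC=1
First time PC=1: C=0

0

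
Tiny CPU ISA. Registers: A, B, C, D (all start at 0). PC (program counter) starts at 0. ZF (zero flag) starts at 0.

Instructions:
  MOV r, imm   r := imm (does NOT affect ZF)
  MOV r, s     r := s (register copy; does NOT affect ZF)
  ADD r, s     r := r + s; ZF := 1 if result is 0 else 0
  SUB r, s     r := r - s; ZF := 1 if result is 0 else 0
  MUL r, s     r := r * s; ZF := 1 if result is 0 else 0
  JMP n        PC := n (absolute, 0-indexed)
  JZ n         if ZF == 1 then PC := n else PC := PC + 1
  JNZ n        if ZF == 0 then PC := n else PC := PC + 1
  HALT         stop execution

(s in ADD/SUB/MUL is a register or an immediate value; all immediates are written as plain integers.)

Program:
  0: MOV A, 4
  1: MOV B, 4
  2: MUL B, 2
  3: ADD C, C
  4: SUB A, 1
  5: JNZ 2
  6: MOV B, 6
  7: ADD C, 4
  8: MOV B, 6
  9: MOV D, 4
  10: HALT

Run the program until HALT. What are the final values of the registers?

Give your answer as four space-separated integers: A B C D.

Answer: 0 6 4 4

Derivation:
Step 1: PC=0 exec 'MOV A, 4'. After: A=4 B=0 C=0 D=0 ZF=0 PC=1
Step 2: PC=1 exec 'MOV B, 4'. After: A=4 B=4 C=0 D=0 ZF=0 PC=2
Step 3: PC=2 exec 'MUL B, 2'. After: A=4 B=8 C=0 D=0 ZF=0 PC=3
Step 4: PC=3 exec 'ADD C, C'. After: A=4 B=8 C=0 D=0 ZF=1 PC=4
Step 5: PC=4 exec 'SUB A, 1'. After: A=3 B=8 C=0 D=0 ZF=0 PC=5
Step 6: PC=5 exec 'JNZ 2'. After: A=3 B=8 C=0 D=0 ZF=0 PC=2
Step 7: PC=2 exec 'MUL B, 2'. After: A=3 B=16 C=0 D=0 ZF=0 PC=3
Step 8: PC=3 exec 'ADD C, C'. After: A=3 B=16 C=0 D=0 ZF=1 PC=4
Step 9: PC=4 exec 'SUB A, 1'. After: A=2 B=16 C=0 D=0 ZF=0 PC=5
Step 10: PC=5 exec 'JNZ 2'. After: A=2 B=16 C=0 D=0 ZF=0 PC=2
Step 11: PC=2 exec 'MUL B, 2'. After: A=2 B=32 C=0 D=0 ZF=0 PC=3
Step 12: PC=3 exec 'ADD C, C'. After: A=2 B=32 C=0 D=0 ZF=1 PC=4
Step 13: PC=4 exec 'SUB A, 1'. After: A=1 B=32 C=0 D=0 ZF=0 PC=5
Step 14: PC=5 exec 'JNZ 2'. After: A=1 B=32 C=0 D=0 ZF=0 PC=2
Step 15: PC=2 exec 'MUL B, 2'. After: A=1 B=64 C=0 D=0 ZF=0 PC=3
Step 16: PC=3 exec 'ADD C, C'. After: A=1 B=64 C=0 D=0 ZF=1 PC=4
Step 17: PC=4 exec 'SUB A, 1'. After: A=0 B=64 C=0 D=0 ZF=1 PC=5
Step 18: PC=5 exec 'JNZ 2'. After: A=0 B=64 C=0 D=0 ZF=1 PC=6
Step 19: PC=6 exec 'MOV B, 6'. After: A=0 B=6 C=0 D=0 ZF=1 PC=7
Step 20: PC=7 exec 'ADD C, 4'. After: A=0 B=6 C=4 D=0 ZF=0 PC=8
Step 21: PC=8 exec 'MOV B, 6'. After: A=0 B=6 C=4 D=0 ZF=0 PC=9
Step 22: PC=9 exec 'MOV D, 4'. After: A=0 B=6 C=4 D=4 ZF=0 PC=10
Step 23: PC=10 exec 'HALT'. After: A=0 B=6 C=4 D=4 ZF=0 PC=10 HALTED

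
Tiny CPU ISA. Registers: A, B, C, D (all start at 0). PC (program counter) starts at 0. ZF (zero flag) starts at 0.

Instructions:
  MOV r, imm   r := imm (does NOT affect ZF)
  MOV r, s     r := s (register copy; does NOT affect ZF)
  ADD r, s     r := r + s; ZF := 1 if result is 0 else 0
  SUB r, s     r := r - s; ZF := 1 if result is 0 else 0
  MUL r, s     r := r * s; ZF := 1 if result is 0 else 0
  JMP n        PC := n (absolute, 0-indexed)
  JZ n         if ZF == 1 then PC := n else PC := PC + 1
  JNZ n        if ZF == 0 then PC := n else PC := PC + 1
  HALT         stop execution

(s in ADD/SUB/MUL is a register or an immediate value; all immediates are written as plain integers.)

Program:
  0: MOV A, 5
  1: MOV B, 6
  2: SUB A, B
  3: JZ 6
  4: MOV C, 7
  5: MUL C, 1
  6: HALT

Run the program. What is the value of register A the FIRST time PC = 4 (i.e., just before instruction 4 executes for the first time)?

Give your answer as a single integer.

Step 1: PC=0 exec 'MOV A, 5'. After: A=5 B=0 C=0 D=0 ZF=0 PC=1
Step 2: PC=1 exec 'MOV B, 6'. After: A=5 B=6 C=0 D=0 ZF=0 PC=2
Step 3: PC=2 exec 'SUB A, B'. After: A=-1 B=6 C=0 D=0 ZF=0 PC=3
Step 4: PC=3 exec 'JZ 6'. After: A=-1 B=6 C=0 D=0 ZF=0 PC=4
First time PC=4: A=-1

-1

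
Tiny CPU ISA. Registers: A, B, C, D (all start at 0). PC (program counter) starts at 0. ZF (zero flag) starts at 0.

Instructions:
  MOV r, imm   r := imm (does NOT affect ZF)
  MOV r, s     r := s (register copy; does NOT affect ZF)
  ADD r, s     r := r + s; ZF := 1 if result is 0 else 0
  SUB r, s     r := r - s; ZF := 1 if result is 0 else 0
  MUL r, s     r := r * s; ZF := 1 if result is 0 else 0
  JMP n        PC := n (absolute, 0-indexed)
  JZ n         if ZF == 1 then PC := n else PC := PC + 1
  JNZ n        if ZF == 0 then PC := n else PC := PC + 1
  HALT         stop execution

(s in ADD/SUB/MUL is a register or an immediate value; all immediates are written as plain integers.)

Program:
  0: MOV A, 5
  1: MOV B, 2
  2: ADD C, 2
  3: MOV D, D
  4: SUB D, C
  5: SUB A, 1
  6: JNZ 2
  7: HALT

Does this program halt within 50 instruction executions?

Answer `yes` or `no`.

Answer: yes

Derivation:
Step 1: PC=0 exec 'MOV A, 5'. After: A=5 B=0 C=0 D=0 ZF=0 PC=1
Step 2: PC=1 exec 'MOV B, 2'. After: A=5 B=2 C=0 D=0 ZF=0 PC=2
Step 3: PC=2 exec 'ADD C, 2'. After: A=5 B=2 C=2 D=0 ZF=0 PC=3
Step 4: PC=3 exec 'MOV D, D'. After: A=5 B=2 C=2 D=0 ZF=0 PC=4
Step 5: PC=4 exec 'SUB D, C'. After: A=5 B=2 C=2 D=-2 ZF=0 PC=5
Step 6: PC=5 exec 'SUB A, 1'. After: A=4 B=2 C=2 D=-2 ZF=0 PC=6
Step 7: PC=6 exec 'JNZ 2'. After: A=4 B=2 C=2 D=-2 ZF=0 PC=2
Step 8: PC=2 exec 'ADD C, 2'. After: A=4 B=2 C=4 D=-2 ZF=0 PC=3
Step 9: PC=3 exec 'MOV D, D'. After: A=4 B=2 C=4 D=-2 ZF=0 PC=4
Step 10: PC=4 exec 'SUB D, C'. After: A=4 B=2 C=4 D=-6 ZF=0 PC=5
Step 11: PC=5 exec 'SUB A, 1'. After: A=3 B=2 C=4 D=-6 ZF=0 PC=6
Step 12: PC=6 exec 'JNZ 2'. After: A=3 B=2 C=4 D=-6 ZF=0 PC=2
Step 13: PC=2 exec 'ADD C, 2'. After: A=3 B=2 C=6 D=-6 ZF=0 PC=3
Step 14: PC=3 exec 'MOV D, D'. After: A=3 B=2 C=6 D=-6 ZF=0 PC=4
Step 15: PC=4 exec 'SUB D, C'. After: A=3 B=2 C=6 D=-12 ZF=0 PC=5
Step 16: PC=5 exec 'SUB A, 1'. After: A=2 B=2 C=6 D=-12 ZF=0 PC=6
Step 17: PC=6 exec 'JNZ 2'. After: A=2 B=2 C=6 D=-12 ZF=0 PC=2
Step 18: PC=2 exec 'ADD C, 2'. After: A=2 B=2 C=8 D=-12 ZF=0 PC=3
Step 19: PC=3 exec 'MOV D, D'. After: A=2 B=2 C=8 D=-12 ZF=0 PC=4
Step 20: PC=4 exec 'SUB D, C'. After: A=2 B=2 C=8 D=-20 ZF=0 PC=5
Step 21: PC=5 exec 'SUB A, 1'. After: A=1 B=2 C=8 D=-20 ZF=0 PC=6
Step 22: PC=6 exec 'JNZ 2'. After: A=1 B=2 C=8 D=-20 ZF=0 PC=2
Step 23: PC=2 exec 'ADD C, 2'. After: A=1 B=2 C=10 D=-20 ZF=0 PC=3
Step 24: PC=3 exec 'MOV D, D'. After: A=1 B=2 C=10 D=-20 ZF=0 PC=4
Step 25: PC=4 exec 'SUB D, C'. After: A=1 B=2 C=10 D=-30 ZF=0 PC=5
Step 26: PC=5 exec 'SUB A, 1'. After: A=0 B=2 C=10 D=-30 ZF=1 PC=6
Step 27: PC=6 exec 'JNZ 2'. After: A=0 B=2 C=10 D=-30 ZF=1 PC=7
Step 28: PC=7 exec 'HALT'. After: A=0 B=2 C=10 D=-30 ZF=1 PC=7 HALTED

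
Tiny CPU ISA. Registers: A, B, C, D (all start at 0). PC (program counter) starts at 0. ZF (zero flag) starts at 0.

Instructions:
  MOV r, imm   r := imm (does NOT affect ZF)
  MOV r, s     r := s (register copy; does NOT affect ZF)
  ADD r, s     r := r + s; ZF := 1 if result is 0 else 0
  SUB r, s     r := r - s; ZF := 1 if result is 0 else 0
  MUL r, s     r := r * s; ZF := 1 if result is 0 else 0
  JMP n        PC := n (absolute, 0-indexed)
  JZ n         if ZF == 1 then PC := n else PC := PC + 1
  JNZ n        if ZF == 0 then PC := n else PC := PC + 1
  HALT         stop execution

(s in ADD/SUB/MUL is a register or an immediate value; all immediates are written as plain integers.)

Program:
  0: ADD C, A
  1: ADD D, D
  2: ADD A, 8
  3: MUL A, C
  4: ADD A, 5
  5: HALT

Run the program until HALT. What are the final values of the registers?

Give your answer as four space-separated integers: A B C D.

Step 1: PC=0 exec 'ADD C, A'. After: A=0 B=0 C=0 D=0 ZF=1 PC=1
Step 2: PC=1 exec 'ADD D, D'. After: A=0 B=0 C=0 D=0 ZF=1 PC=2
Step 3: PC=2 exec 'ADD A, 8'. After: A=8 B=0 C=0 D=0 ZF=0 PC=3
Step 4: PC=3 exec 'MUL A, C'. After: A=0 B=0 C=0 D=0 ZF=1 PC=4
Step 5: PC=4 exec 'ADD A, 5'. After: A=5 B=0 C=0 D=0 ZF=0 PC=5
Step 6: PC=5 exec 'HALT'. After: A=5 B=0 C=0 D=0 ZF=0 PC=5 HALTED

Answer: 5 0 0 0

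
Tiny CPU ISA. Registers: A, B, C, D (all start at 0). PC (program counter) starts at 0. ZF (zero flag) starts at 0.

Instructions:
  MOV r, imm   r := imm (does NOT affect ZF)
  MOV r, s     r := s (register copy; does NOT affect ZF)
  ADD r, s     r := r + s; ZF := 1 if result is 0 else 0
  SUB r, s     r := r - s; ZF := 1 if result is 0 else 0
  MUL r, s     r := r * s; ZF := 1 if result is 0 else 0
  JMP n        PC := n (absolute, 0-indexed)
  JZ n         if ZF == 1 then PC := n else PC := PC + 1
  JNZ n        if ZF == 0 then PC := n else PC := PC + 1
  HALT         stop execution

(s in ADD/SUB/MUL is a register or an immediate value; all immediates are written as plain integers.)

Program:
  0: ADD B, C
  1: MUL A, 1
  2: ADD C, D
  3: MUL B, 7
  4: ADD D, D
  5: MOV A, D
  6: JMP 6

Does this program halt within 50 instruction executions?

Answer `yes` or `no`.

Answer: no

Derivation:
Step 1: PC=0 exec 'ADD B, C'. After: A=0 B=0 C=0 D=0 ZF=1 PC=1
Step 2: PC=1 exec 'MUL A, 1'. After: A=0 B=0 C=0 D=0 ZF=1 PC=2
Step 3: PC=2 exec 'ADD C, D'. After: A=0 B=0 C=0 D=0 ZF=1 PC=3
Step 4: PC=3 exec 'MUL B, 7'. After: A=0 B=0 C=0 D=0 ZF=1 PC=4
Step 5: PC=4 exec 'ADD D, D'. After: A=0 B=0 C=0 D=0 ZF=1 PC=5
Step 6: PC=5 exec 'MOV A, D'. After: A=0 B=0 C=0 D=0 ZF=1 PC=6
Step 7: PC=6 exec 'JMP 6'. After: A=0 B=0 C=0 D=0 ZF=1 PC=6
State after step 7 equals state after step 6: the program is in a cycle of length 1 and will never halt.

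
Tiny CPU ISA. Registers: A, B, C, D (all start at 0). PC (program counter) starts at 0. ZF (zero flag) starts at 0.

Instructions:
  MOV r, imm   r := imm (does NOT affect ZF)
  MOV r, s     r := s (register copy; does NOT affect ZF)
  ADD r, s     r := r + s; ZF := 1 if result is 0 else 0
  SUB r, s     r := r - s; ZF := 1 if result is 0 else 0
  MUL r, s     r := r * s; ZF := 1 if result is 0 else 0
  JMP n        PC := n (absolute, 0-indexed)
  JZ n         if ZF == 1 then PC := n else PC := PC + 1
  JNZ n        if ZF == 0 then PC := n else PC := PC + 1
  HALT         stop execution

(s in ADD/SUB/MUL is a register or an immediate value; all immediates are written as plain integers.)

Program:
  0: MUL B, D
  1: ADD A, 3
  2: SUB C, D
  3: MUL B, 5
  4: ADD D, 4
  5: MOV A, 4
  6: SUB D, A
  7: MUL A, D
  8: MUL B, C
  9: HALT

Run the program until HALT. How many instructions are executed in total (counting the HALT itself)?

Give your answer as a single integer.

Step 1: PC=0 exec 'MUL B, D'. After: A=0 B=0 C=0 D=0 ZF=1 PC=1
Step 2: PC=1 exec 'ADD A, 3'. After: A=3 B=0 C=0 D=0 ZF=0 PC=2
Step 3: PC=2 exec 'SUB C, D'. After: A=3 B=0 C=0 D=0 ZF=1 PC=3
Step 4: PC=3 exec 'MUL B, 5'. After: A=3 B=0 C=0 D=0 ZF=1 PC=4
Step 5: PC=4 exec 'ADD D, 4'. After: A=3 B=0 C=0 D=4 ZF=0 PC=5
Step 6: PC=5 exec 'MOV A, 4'. After: A=4 B=0 C=0 D=4 ZF=0 PC=6
Step 7: PC=6 exec 'SUB D, A'. After: A=4 B=0 C=0 D=0 ZF=1 PC=7
Step 8: PC=7 exec 'MUL A, D'. After: A=0 B=0 C=0 D=0 ZF=1 PC=8
Step 9: PC=8 exec 'MUL B, C'. After: A=0 B=0 C=0 D=0 ZF=1 PC=9
Step 10: PC=9 exec 'HALT'. After: A=0 B=0 C=0 D=0 ZF=1 PC=9 HALTED
Total instructions executed: 10

Answer: 10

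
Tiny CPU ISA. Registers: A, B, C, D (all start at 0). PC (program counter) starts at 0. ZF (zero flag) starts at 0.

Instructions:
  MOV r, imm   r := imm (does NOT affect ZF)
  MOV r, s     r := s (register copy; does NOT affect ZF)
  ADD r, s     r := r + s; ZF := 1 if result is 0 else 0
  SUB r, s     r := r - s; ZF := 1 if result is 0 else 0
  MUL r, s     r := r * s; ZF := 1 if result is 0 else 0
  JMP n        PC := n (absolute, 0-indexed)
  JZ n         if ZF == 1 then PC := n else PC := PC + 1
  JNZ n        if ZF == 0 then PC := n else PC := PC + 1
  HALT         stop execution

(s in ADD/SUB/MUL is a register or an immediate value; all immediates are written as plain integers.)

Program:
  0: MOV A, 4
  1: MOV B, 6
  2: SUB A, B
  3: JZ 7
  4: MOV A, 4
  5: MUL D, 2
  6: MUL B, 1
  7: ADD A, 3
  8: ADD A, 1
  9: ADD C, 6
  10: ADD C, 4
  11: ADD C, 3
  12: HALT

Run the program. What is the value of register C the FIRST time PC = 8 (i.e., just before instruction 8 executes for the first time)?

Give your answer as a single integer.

Step 1: PC=0 exec 'MOV A, 4'. After: A=4 B=0 C=0 D=0 ZF=0 PC=1
Step 2: PC=1 exec 'MOV B, 6'. After: A=4 B=6 C=0 D=0 ZF=0 PC=2
Step 3: PC=2 exec 'SUB A, B'. After: A=-2 B=6 C=0 D=0 ZF=0 PC=3
Step 4: PC=3 exec 'JZ 7'. After: A=-2 B=6 C=0 D=0 ZF=0 PC=4
Step 5: PC=4 exec 'MOV A, 4'. After: A=4 B=6 C=0 D=0 ZF=0 PC=5
Step 6: PC=5 exec 'MUL D, 2'. After: A=4 B=6 C=0 D=0 ZF=1 PC=6
Step 7: PC=6 exec 'MUL B, 1'. After: A=4 B=6 C=0 D=0 ZF=0 PC=7
Step 8: PC=7 exec 'ADD A, 3'. After: A=7 B=6 C=0 D=0 ZF=0 PC=8
First time PC=8: C=0

0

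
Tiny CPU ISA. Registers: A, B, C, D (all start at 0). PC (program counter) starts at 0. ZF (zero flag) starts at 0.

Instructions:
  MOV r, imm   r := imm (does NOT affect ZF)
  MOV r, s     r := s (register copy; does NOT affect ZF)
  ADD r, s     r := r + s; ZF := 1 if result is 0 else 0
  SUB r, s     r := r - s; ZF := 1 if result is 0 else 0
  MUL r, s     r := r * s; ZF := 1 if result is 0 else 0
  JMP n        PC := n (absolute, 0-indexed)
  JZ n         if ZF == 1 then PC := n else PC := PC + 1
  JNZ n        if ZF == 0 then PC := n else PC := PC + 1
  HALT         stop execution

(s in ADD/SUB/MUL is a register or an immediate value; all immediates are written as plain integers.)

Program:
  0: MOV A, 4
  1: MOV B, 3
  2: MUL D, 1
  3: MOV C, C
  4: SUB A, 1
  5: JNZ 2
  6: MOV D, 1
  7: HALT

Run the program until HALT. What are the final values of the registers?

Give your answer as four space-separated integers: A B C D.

Step 1: PC=0 exec 'MOV A, 4'. After: A=4 B=0 C=0 D=0 ZF=0 PC=1
Step 2: PC=1 exec 'MOV B, 3'. After: A=4 B=3 C=0 D=0 ZF=0 PC=2
Step 3: PC=2 exec 'MUL D, 1'. After: A=4 B=3 C=0 D=0 ZF=1 PC=3
Step 4: PC=3 exec 'MOV C, C'. After: A=4 B=3 C=0 D=0 ZF=1 PC=4
Step 5: PC=4 exec 'SUB A, 1'. After: A=3 B=3 C=0 D=0 ZF=0 PC=5
Step 6: PC=5 exec 'JNZ 2'. After: A=3 B=3 C=0 D=0 ZF=0 PC=2
Step 7: PC=2 exec 'MUL D, 1'. After: A=3 B=3 C=0 D=0 ZF=1 PC=3
Step 8: PC=3 exec 'MOV C, C'. After: A=3 B=3 C=0 D=0 ZF=1 PC=4
Step 9: PC=4 exec 'SUB A, 1'. After: A=2 B=3 C=0 D=0 ZF=0 PC=5
Step 10: PC=5 exec 'JNZ 2'. After: A=2 B=3 C=0 D=0 ZF=0 PC=2
Step 11: PC=2 exec 'MUL D, 1'. After: A=2 B=3 C=0 D=0 ZF=1 PC=3
Step 12: PC=3 exec 'MOV C, C'. After: A=2 B=3 C=0 D=0 ZF=1 PC=4
Step 13: PC=4 exec 'SUB A, 1'. After: A=1 B=3 C=0 D=0 ZF=0 PC=5
Step 14: PC=5 exec 'JNZ 2'. After: A=1 B=3 C=0 D=0 ZF=0 PC=2
Step 15: PC=2 exec 'MUL D, 1'. After: A=1 B=3 C=0 D=0 ZF=1 PC=3
Step 16: PC=3 exec 'MOV C, C'. After: A=1 B=3 C=0 D=0 ZF=1 PC=4
Step 17: PC=4 exec 'SUB A, 1'. After: A=0 B=3 C=0 D=0 ZF=1 PC=5
Step 18: PC=5 exec 'JNZ 2'. After: A=0 B=3 C=0 D=0 ZF=1 PC=6
Step 19: PC=6 exec 'MOV D, 1'. After: A=0 B=3 C=0 D=1 ZF=1 PC=7
Step 20: PC=7 exec 'HALT'. After: A=0 B=3 C=0 D=1 ZF=1 PC=7 HALTED

Answer: 0 3 0 1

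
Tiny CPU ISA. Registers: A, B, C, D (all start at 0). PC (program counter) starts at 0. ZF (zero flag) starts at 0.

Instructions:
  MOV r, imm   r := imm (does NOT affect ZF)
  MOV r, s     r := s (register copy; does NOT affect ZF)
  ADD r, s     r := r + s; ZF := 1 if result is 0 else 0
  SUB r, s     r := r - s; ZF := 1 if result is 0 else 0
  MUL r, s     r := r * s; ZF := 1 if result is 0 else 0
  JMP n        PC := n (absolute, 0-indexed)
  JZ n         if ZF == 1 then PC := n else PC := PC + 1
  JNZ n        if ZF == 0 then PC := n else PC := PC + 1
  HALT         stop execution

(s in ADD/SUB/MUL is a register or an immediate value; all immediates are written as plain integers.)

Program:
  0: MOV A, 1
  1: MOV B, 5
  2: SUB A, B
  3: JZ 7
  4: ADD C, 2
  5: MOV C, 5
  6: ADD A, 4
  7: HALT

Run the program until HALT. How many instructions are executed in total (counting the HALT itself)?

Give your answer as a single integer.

Answer: 8

Derivation:
Step 1: PC=0 exec 'MOV A, 1'. After: A=1 B=0 C=0 D=0 ZF=0 PC=1
Step 2: PC=1 exec 'MOV B, 5'. After: A=1 B=5 C=0 D=0 ZF=0 PC=2
Step 3: PC=2 exec 'SUB A, B'. After: A=-4 B=5 C=0 D=0 ZF=0 PC=3
Step 4: PC=3 exec 'JZ 7'. After: A=-4 B=5 C=0 D=0 ZF=0 PC=4
Step 5: PC=4 exec 'ADD C, 2'. After: A=-4 B=5 C=2 D=0 ZF=0 PC=5
Step 6: PC=5 exec 'MOV C, 5'. After: A=-4 B=5 C=5 D=0 ZF=0 PC=6
Step 7: PC=6 exec 'ADD A, 4'. After: A=0 B=5 C=5 D=0 ZF=1 PC=7
Step 8: PC=7 exec 'HALT'. After: A=0 B=5 C=5 D=0 ZF=1 PC=7 HALTED
Total instructions executed: 8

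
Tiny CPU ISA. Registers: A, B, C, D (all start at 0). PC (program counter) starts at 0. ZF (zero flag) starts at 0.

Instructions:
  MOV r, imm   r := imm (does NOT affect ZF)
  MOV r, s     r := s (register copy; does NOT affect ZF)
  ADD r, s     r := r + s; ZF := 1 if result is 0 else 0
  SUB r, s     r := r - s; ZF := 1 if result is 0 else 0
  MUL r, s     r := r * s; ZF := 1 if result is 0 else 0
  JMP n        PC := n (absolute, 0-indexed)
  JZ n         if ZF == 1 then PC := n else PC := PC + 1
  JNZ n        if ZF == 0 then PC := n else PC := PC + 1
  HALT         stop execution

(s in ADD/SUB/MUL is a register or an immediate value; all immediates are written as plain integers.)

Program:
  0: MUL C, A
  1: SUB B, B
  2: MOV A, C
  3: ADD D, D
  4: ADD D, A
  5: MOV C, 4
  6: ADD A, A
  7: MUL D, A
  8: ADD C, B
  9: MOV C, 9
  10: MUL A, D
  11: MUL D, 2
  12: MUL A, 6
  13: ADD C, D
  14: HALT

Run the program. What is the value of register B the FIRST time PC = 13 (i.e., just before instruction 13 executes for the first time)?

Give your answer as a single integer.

Step 1: PC=0 exec 'MUL C, A'. After: A=0 B=0 C=0 D=0 ZF=1 PC=1
Step 2: PC=1 exec 'SUB B, B'. After: A=0 B=0 C=0 D=0 ZF=1 PC=2
Step 3: PC=2 exec 'MOV A, C'. After: A=0 B=0 C=0 D=0 ZF=1 PC=3
Step 4: PC=3 exec 'ADD D, D'. After: A=0 B=0 C=0 D=0 ZF=1 PC=4
Step 5: PC=4 exec 'ADD D, A'. After: A=0 B=0 C=0 D=0 ZF=1 PC=5
Step 6: PC=5 exec 'MOV C, 4'. After: A=0 B=0 C=4 D=0 ZF=1 PC=6
Step 7: PC=6 exec 'ADD A, A'. After: A=0 B=0 C=4 D=0 ZF=1 PC=7
Step 8: PC=7 exec 'MUL D, A'. After: A=0 B=0 C=4 D=0 ZF=1 PC=8
Step 9: PC=8 exec 'ADD C, B'. After: A=0 B=0 C=4 D=0 ZF=0 PC=9
Step 10: PC=9 exec 'MOV C, 9'. After: A=0 B=0 C=9 D=0 ZF=0 PC=10
Step 11: PC=10 exec 'MUL A, D'. After: A=0 B=0 C=9 D=0 ZF=1 PC=11
Step 12: PC=11 exec 'MUL D, 2'. After: A=0 B=0 C=9 D=0 ZF=1 PC=12
Step 13: PC=12 exec 'MUL A, 6'. After: A=0 B=0 C=9 D=0 ZF=1 PC=13
First time PC=13: B=0

0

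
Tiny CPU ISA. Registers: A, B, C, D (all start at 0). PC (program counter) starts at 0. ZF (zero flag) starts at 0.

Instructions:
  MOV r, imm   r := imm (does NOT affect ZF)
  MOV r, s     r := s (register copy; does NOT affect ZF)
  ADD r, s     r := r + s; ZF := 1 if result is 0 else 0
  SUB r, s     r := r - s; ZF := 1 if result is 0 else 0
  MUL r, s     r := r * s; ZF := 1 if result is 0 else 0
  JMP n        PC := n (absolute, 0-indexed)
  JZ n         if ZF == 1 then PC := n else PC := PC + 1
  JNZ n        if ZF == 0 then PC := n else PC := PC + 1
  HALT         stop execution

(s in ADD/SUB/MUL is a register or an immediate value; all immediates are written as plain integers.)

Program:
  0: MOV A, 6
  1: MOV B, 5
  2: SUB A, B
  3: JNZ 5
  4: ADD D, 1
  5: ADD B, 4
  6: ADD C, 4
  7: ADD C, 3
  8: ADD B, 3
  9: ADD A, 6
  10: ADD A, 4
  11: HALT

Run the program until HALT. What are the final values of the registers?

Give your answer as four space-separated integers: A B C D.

Step 1: PC=0 exec 'MOV A, 6'. After: A=6 B=0 C=0 D=0 ZF=0 PC=1
Step 2: PC=1 exec 'MOV B, 5'. After: A=6 B=5 C=0 D=0 ZF=0 PC=2
Step 3: PC=2 exec 'SUB A, B'. After: A=1 B=5 C=0 D=0 ZF=0 PC=3
Step 4: PC=3 exec 'JNZ 5'. After: A=1 B=5 C=0 D=0 ZF=0 PC=5
Step 5: PC=5 exec 'ADD B, 4'. After: A=1 B=9 C=0 D=0 ZF=0 PC=6
Step 6: PC=6 exec 'ADD C, 4'. After: A=1 B=9 C=4 D=0 ZF=0 PC=7
Step 7: PC=7 exec 'ADD C, 3'. After: A=1 B=9 C=7 D=0 ZF=0 PC=8
Step 8: PC=8 exec 'ADD B, 3'. After: A=1 B=12 C=7 D=0 ZF=0 PC=9
Step 9: PC=9 exec 'ADD A, 6'. After: A=7 B=12 C=7 D=0 ZF=0 PC=10
Step 10: PC=10 exec 'ADD A, 4'. After: A=11 B=12 C=7 D=0 ZF=0 PC=11
Step 11: PC=11 exec 'HALT'. After: A=11 B=12 C=7 D=0 ZF=0 PC=11 HALTED

Answer: 11 12 7 0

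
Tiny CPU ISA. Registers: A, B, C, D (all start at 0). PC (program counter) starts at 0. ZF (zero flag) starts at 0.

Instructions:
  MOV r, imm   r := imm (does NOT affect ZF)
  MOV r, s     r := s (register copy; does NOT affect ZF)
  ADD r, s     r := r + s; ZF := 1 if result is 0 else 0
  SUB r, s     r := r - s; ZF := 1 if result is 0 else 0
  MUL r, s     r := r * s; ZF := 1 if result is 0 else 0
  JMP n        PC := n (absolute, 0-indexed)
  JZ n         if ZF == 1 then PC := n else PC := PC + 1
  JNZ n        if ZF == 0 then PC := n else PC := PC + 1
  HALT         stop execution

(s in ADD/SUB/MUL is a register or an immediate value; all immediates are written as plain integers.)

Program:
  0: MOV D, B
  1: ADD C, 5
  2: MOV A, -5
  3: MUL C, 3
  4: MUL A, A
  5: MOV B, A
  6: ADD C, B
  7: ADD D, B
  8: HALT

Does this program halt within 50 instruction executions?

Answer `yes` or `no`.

Step 1: PC=0 exec 'MOV D, B'. After: A=0 B=0 C=0 D=0 ZF=0 PC=1
Step 2: PC=1 exec 'ADD C, 5'. After: A=0 B=0 C=5 D=0 ZF=0 PC=2
Step 3: PC=2 exec 'MOV A, -5'. After: A=-5 B=0 C=5 D=0 ZF=0 PC=3
Step 4: PC=3 exec 'MUL C, 3'. After: A=-5 B=0 C=15 D=0 ZF=0 PC=4
Step 5: PC=4 exec 'MUL A, A'. After: A=25 B=0 C=15 D=0 ZF=0 PC=5
Step 6: PC=5 exec 'MOV B, A'. After: A=25 B=25 C=15 D=0 ZF=0 PC=6
Step 7: PC=6 exec 'ADD C, B'. After: A=25 B=25 C=40 D=0 ZF=0 PC=7
Step 8: PC=7 exec 'ADD D, B'. After: A=25 B=25 C=40 D=25 ZF=0 PC=8
Step 9: PC=8 exec 'HALT'. After: A=25 B=25 C=40 D=25 ZF=0 PC=8 HALTED

Answer: yes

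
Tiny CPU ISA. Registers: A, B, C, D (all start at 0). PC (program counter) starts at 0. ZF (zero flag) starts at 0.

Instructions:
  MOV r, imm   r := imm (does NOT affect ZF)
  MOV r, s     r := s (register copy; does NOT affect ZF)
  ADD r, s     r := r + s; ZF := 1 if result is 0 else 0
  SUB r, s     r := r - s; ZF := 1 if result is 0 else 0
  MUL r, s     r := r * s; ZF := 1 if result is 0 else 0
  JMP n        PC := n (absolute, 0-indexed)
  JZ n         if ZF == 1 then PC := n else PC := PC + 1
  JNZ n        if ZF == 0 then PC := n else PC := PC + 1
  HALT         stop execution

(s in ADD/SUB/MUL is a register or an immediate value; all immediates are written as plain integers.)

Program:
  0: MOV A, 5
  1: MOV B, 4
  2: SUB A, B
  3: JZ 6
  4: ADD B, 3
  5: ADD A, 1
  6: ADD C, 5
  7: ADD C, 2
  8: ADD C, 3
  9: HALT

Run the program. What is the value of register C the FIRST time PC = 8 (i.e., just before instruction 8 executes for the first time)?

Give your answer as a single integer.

Step 1: PC=0 exec 'MOV A, 5'. After: A=5 B=0 C=0 D=0 ZF=0 PC=1
Step 2: PC=1 exec 'MOV B, 4'. After: A=5 B=4 C=0 D=0 ZF=0 PC=2
Step 3: PC=2 exec 'SUB A, B'. After: A=1 B=4 C=0 D=0 ZF=0 PC=3
Step 4: PC=3 exec 'JZ 6'. After: A=1 B=4 C=0 D=0 ZF=0 PC=4
Step 5: PC=4 exec 'ADD B, 3'. After: A=1 B=7 C=0 D=0 ZF=0 PC=5
Step 6: PC=5 exec 'ADD A, 1'. After: A=2 B=7 C=0 D=0 ZF=0 PC=6
Step 7: PC=6 exec 'ADD C, 5'. After: A=2 B=7 C=5 D=0 ZF=0 PC=7
Step 8: PC=7 exec 'ADD C, 2'. After: A=2 B=7 C=7 D=0 ZF=0 PC=8
First time PC=8: C=7

7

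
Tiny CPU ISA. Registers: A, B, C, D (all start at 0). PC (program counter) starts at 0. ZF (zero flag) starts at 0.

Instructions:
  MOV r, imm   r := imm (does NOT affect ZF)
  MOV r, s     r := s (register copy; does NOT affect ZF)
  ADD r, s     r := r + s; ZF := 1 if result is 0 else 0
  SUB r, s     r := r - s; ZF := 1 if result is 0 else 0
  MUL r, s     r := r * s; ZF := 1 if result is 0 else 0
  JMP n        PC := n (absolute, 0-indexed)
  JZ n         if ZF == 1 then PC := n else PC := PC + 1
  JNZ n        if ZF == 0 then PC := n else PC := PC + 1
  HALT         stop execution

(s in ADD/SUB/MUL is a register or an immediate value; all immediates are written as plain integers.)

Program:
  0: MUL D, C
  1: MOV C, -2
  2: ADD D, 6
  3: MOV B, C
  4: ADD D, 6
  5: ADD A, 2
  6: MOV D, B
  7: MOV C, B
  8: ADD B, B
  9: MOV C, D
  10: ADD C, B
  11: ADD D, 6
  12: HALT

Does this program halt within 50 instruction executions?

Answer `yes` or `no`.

Answer: yes

Derivation:
Step 1: PC=0 exec 'MUL D, C'. After: A=0 B=0 C=0 D=0 ZF=1 PC=1
Step 2: PC=1 exec 'MOV C, -2'. After: A=0 B=0 C=-2 D=0 ZF=1 PC=2
Step 3: PC=2 exec 'ADD D, 6'. After: A=0 B=0 C=-2 D=6 ZF=0 PC=3
Step 4: PC=3 exec 'MOV B, C'. After: A=0 B=-2 C=-2 D=6 ZF=0 PC=4
Step 5: PC=4 exec 'ADD D, 6'. After: A=0 B=-2 C=-2 D=12 ZF=0 PC=5
Step 6: PC=5 exec 'ADD A, 2'. After: A=2 B=-2 C=-2 D=12 ZF=0 PC=6
Step 7: PC=6 exec 'MOV D, B'. After: A=2 B=-2 C=-2 D=-2 ZF=0 PC=7
Step 8: PC=7 exec 'MOV C, B'. After: A=2 B=-2 C=-2 D=-2 ZF=0 PC=8
Step 9: PC=8 exec 'ADD B, B'. After: A=2 B=-4 C=-2 D=-2 ZF=0 PC=9
Step 10: PC=9 exec 'MOV C, D'. After: A=2 B=-4 C=-2 D=-2 ZF=0 PC=10
Step 11: PC=10 exec 'ADD C, B'. After: A=2 B=-4 C=-6 D=-2 ZF=0 PC=11
Step 12: PC=11 exec 'ADD D, 6'. After: A=2 B=-4 C=-6 D=4 ZF=0 PC=12
Step 13: PC=12 exec 'HALT'. After: A=2 B=-4 C=-6 D=4 ZF=0 PC=12 HALTED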